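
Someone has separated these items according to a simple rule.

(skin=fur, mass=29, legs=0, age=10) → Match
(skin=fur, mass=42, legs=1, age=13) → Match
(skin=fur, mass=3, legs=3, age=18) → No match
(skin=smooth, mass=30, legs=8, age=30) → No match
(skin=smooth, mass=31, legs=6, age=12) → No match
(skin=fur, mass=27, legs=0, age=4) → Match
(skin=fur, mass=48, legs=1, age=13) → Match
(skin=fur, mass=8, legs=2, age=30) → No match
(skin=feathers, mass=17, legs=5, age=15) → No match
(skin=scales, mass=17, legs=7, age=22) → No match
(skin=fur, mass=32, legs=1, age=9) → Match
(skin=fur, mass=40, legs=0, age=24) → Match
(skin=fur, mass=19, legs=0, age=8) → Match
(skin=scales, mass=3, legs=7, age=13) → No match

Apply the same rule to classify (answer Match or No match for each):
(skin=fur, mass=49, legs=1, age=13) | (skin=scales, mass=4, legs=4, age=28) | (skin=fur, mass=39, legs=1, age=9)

Every 'Match' example satisfies: legs ≤ 1. None of the 'No match' examples do.
(skin=fur, mass=49, legs=1, age=13): Match (legs = 1). (skin=scales, mass=4, legs=4, age=28): No match (legs = 4). (skin=fur, mass=39, legs=1, age=9): Match (legs = 1).

Match, No match, Match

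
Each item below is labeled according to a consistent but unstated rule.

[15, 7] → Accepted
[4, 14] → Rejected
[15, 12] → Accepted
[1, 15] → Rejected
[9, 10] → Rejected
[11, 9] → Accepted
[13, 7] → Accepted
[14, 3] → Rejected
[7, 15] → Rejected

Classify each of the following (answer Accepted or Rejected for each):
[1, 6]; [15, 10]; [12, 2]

The common property of the 'Accepted' items is: first > second AND first is odd. No 'Rejected' item has it.
[1, 6]: 1 < 6, first 1 — doesn't match, so Rejected. [15, 10]: 15 > 10, first 15 — checks out, so Accepted. [12, 2]: 12 > 2, first 12 — doesn't match, so Rejected.

Rejected, Accepted, Rejected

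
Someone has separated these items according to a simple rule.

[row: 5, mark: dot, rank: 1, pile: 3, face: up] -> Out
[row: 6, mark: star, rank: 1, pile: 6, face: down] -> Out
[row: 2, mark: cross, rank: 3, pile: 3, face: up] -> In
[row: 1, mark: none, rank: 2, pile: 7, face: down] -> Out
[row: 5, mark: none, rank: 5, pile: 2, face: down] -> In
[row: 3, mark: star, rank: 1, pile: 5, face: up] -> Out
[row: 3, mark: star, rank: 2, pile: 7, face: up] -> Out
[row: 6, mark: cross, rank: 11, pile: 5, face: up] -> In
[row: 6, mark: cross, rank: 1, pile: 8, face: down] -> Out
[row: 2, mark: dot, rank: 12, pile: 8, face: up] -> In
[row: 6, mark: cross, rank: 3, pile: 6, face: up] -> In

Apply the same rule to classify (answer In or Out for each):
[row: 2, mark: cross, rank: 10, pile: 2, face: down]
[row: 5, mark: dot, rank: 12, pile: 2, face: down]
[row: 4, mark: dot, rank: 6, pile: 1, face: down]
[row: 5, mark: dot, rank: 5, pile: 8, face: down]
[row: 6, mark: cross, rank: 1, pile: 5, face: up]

In, In, In, In, Out

The distinguishing property — rank ≥ 3 — holds for all the 'In' cases and none of the 'Out' cases.
[row: 2, mark: cross, rank: 10, pile: 2, face: down] — rank = 10, hence In. [row: 5, mark: dot, rank: 12, pile: 2, face: down] — rank = 12, hence In. [row: 4, mark: dot, rank: 6, pile: 1, face: down] — rank = 6, hence In. [row: 5, mark: dot, rank: 5, pile: 8, face: down] — rank = 5, hence In. [row: 6, mark: cross, rank: 1, pile: 5, face: up] — rank = 1, hence Out.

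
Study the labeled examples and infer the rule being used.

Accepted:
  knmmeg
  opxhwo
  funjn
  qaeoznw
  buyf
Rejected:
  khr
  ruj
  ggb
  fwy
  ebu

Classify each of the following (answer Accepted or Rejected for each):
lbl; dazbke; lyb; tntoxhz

The pattern is that an item is 'Accepted' exactly when: length ≥ 4.
Rejected: lbl, since length 3. Accepted: dazbke, since length 6. Rejected: lyb, since length 3. Accepted: tntoxhz, since length 7.

Rejected, Accepted, Rejected, Accepted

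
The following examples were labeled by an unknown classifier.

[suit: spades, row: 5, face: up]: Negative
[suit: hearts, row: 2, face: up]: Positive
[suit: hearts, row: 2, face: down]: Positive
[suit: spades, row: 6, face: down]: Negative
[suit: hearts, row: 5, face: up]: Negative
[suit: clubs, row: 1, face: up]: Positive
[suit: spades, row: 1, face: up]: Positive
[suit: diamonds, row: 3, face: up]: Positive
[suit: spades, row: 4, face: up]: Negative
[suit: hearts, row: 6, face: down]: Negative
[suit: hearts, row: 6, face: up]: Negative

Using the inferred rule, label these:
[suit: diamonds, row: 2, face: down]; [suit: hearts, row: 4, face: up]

Rule: row ≤ 3. This holds for each 'Positive' example and fails for each 'Negative' one.
[suit: diamonds, row: 2, face: down]: row = 2 — has this property, so Positive. [suit: hearts, row: 4, face: up]: row = 4 — doesn't match, so Negative.

Positive, Negative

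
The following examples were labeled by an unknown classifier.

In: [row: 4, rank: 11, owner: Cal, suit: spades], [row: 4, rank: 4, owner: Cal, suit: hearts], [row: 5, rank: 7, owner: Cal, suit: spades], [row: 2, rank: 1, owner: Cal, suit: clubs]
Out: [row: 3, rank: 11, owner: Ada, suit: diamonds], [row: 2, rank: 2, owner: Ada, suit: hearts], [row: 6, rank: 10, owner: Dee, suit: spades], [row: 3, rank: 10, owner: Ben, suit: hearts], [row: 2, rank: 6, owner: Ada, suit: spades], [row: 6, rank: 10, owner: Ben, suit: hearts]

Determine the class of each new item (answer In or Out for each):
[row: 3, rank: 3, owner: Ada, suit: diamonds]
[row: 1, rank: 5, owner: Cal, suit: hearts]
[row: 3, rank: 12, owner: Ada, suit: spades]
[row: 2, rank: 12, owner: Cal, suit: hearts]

Every 'In' example satisfies: owner is Cal. None of the 'Out' examples do.

Out, In, Out, In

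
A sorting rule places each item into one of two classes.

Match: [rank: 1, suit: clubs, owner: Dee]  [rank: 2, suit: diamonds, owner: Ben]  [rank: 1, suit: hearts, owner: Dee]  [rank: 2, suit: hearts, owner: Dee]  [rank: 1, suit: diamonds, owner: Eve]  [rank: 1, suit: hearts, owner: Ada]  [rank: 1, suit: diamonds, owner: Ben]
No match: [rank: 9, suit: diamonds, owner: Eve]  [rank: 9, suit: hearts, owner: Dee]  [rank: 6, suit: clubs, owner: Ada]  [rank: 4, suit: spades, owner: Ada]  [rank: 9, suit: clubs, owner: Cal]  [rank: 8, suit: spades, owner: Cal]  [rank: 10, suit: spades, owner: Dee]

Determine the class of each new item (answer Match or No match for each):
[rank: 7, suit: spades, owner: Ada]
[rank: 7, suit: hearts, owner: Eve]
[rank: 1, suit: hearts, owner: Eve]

A rule that fits every label: rank ≤ 2 — true of each 'Match' example, false of each 'No match' one.
[rank: 7, suit: spades, owner: Ada]: No match (rank = 7). [rank: 7, suit: hearts, owner: Eve]: No match (rank = 7). [rank: 1, suit: hearts, owner: Eve]: Match (rank = 1).

No match, No match, Match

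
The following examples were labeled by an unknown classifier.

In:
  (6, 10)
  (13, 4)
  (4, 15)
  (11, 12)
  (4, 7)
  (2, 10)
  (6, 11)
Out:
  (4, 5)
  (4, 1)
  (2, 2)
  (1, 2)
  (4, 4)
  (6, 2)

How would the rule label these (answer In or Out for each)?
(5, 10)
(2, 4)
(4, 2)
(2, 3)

In, Out, Out, Out

The common property of the 'In' items is: sum ≥ 11. No 'Out' item has it.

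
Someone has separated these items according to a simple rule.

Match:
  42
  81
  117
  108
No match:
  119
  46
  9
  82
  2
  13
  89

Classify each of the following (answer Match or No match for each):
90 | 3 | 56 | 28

The classifier is using: multiple of 3 AND at least 13.
Match: 90, since 90 = 3·30, 90 ≥ 13. No match: 3, since 3 = 3·1, 3 < 13. No match: 56, since 56 = 3·18 + 2, 56 ≥ 13. No match: 28, since 28 = 3·9 + 1, 28 ≥ 13.

Match, No match, No match, No match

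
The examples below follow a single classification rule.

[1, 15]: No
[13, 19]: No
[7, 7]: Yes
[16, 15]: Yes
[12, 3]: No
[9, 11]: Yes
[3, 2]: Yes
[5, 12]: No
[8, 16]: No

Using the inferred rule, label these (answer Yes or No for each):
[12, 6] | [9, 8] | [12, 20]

No, Yes, No

A rule that fits every label: |first − second| ≤ 2 — true of each 'Yes' example, false of each 'No' one.
[12, 6] → |12−6| = 6 → No.
[9, 8] → |9−8| = 1 → Yes.
[12, 20] → |12−20| = 8 → No.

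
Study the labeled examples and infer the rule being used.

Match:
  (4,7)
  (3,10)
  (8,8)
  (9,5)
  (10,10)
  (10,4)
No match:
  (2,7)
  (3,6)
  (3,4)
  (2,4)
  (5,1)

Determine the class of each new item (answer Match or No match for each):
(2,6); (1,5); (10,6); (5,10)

No match, No match, Match, Match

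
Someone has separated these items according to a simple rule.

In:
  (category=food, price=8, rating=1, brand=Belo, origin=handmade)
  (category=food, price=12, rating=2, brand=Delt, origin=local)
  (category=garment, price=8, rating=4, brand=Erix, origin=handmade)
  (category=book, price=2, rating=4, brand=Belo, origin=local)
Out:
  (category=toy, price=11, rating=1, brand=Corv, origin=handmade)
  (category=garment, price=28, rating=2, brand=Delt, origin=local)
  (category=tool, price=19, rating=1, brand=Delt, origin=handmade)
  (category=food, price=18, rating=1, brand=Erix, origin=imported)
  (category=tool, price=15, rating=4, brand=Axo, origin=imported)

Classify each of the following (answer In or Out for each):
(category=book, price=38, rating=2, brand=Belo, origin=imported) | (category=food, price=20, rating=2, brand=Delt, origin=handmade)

Out, Out

The distinguishing property — price ≤ 8 OR price = 12 — holds for all the 'In' cases and none of the 'Out' cases.
(category=book, price=38, rating=2, brand=Belo, origin=imported) — price = 38, hence Out.
(category=food, price=20, rating=2, brand=Delt, origin=handmade) — price = 20, hence Out.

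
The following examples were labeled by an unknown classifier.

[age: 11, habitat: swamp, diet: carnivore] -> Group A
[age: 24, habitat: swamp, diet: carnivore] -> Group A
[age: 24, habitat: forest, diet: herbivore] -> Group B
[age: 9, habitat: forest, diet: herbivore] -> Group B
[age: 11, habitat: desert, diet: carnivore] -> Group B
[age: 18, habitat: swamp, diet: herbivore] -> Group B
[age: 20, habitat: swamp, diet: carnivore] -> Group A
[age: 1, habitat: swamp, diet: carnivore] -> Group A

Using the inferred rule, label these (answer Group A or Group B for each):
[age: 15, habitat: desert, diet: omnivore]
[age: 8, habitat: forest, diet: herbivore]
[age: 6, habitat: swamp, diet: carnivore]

Group B, Group B, Group A

The distinguishing property — habitat is swamp AND diet is carnivore — holds for all the 'Group A' cases and none of the 'Group B' cases.
[age: 15, habitat: desert, diet: omnivore]: habitat is desert, diet is omnivore, fails the rule → Group B.
[age: 8, habitat: forest, diet: herbivore]: habitat is forest, diet is herbivore, fails the rule → Group B.
[age: 6, habitat: swamp, diet: carnivore]: habitat is swamp, diet is carnivore, has this property → Group A.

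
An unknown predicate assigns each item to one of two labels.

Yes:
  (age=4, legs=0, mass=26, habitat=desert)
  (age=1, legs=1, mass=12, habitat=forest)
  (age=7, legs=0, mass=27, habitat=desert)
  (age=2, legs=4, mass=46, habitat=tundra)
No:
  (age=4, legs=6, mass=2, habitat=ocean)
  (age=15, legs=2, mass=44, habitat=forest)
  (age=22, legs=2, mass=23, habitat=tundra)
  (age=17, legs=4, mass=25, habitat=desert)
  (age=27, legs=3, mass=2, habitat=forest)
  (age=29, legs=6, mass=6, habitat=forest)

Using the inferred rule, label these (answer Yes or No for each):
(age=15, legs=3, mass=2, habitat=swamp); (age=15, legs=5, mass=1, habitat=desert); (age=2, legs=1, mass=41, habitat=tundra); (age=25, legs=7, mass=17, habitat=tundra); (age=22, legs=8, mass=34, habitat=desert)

The rule appears to be: age ≤ 7 AND mass ≥ 6.

No, No, Yes, No, No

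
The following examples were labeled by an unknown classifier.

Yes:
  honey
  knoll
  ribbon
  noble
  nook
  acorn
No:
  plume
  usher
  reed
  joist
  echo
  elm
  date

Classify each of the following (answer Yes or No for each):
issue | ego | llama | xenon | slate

No, No, No, Yes, No

Rule: contains 'n'. This holds for each 'Yes' example and fails for each 'No' one.
issue: No (no 'n'). ego: No (no 'n'). llama: No (no 'n'). xenon: Yes (has 'n'). slate: No (no 'n').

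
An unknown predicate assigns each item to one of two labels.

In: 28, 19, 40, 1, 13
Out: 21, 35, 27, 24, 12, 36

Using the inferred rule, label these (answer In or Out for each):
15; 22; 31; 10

All 'In' examples share one property — ≡ 1 (mod 3) — and every 'Out' example lacks it.

Out, In, In, In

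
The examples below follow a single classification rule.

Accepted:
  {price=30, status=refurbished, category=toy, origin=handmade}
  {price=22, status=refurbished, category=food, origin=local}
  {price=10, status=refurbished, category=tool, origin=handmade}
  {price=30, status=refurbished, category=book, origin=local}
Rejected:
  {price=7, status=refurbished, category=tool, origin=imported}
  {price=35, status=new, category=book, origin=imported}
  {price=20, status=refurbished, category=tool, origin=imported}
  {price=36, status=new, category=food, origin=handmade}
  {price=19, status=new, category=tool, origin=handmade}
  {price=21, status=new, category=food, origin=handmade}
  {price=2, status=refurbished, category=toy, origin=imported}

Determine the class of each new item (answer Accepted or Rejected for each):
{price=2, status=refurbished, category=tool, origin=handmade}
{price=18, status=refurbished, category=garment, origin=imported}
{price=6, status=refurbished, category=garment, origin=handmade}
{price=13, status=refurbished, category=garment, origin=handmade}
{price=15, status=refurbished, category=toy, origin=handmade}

Accepted, Rejected, Accepted, Accepted, Accepted

One predicate separates the groups cleanly: status is refurbished AND origin is not imported.
{price=2, status=refurbished, category=tool, origin=handmade}: status is refurbished, origin is handmade, satisfies this → Accepted.
{price=18, status=refurbished, category=garment, origin=imported}: status is refurbished, origin is imported, does not fit → Rejected.
{price=6, status=refurbished, category=garment, origin=handmade}: status is refurbished, origin is handmade, satisfies this → Accepted.
{price=13, status=refurbished, category=garment, origin=handmade}: status is refurbished, origin is handmade, satisfies this → Accepted.
{price=15, status=refurbished, category=toy, origin=handmade}: status is refurbished, origin is handmade, satisfies this → Accepted.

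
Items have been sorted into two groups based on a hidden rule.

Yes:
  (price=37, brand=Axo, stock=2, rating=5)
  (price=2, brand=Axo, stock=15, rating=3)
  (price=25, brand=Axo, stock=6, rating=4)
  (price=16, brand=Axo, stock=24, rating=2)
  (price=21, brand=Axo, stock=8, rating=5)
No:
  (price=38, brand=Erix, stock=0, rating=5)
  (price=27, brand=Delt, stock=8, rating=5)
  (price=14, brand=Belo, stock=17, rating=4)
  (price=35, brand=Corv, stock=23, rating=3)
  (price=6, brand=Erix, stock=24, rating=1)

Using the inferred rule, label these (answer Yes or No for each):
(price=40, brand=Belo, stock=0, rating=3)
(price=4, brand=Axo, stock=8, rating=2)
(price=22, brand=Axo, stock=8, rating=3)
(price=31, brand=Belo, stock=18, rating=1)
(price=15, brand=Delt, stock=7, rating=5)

All 'Yes' examples share one property — brand is Axo — and every 'No' example lacks it.
(price=40, brand=Belo, stock=0, rating=3): brand is Belo — does not fit, so No. (price=4, brand=Axo, stock=8, rating=2): brand is Axo — matches, so Yes. (price=22, brand=Axo, stock=8, rating=3): brand is Axo — matches, so Yes. (price=31, brand=Belo, stock=18, rating=1): brand is Belo — does not fit, so No. (price=15, brand=Delt, stock=7, rating=5): brand is Delt — does not fit, so No.

No, Yes, Yes, No, No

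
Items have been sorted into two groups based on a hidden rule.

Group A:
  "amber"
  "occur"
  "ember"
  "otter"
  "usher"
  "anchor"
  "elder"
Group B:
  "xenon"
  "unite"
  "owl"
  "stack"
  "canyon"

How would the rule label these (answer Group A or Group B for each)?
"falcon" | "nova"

All 'Group A' examples share one property — contains 'r' — and every 'Group B' example lacks it.
"falcon" → no 'r' → Group B.
"nova" → no 'r' → Group B.

Group B, Group B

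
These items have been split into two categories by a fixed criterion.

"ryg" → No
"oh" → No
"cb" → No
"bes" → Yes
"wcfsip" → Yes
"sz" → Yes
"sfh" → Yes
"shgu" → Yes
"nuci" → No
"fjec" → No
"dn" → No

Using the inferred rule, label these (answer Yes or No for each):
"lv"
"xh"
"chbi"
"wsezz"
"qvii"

No, No, No, Yes, No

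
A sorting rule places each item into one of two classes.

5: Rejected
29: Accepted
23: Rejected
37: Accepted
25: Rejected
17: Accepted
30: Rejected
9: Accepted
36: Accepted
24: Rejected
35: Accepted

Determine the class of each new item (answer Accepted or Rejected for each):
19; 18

The common property of the 'Accepted' items is: digit sum ≥ 8. No 'Rejected' item has it.
Accepted: 19, since digit sum 1+9 = 10. Accepted: 18, since digit sum 1+8 = 9.

Accepted, Accepted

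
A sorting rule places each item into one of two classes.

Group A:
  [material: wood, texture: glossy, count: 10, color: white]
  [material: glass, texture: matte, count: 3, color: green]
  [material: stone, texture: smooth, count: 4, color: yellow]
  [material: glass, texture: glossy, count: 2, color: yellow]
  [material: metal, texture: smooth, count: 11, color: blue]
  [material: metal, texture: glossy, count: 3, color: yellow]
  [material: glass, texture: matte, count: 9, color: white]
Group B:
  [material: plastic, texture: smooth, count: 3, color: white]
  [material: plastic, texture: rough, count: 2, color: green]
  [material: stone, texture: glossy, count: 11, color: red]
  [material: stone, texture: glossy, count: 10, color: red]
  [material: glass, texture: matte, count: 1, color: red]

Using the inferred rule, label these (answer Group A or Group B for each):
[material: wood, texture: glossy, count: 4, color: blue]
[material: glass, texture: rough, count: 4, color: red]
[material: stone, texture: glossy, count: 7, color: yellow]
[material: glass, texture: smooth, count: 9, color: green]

Rule: material is not plastic AND color is not red. This holds for each 'Group A' example and fails for each 'Group B' one.
[material: wood, texture: glossy, count: 4, color: blue] → material is wood, color is blue → Group A. [material: glass, texture: rough, count: 4, color: red] → material is glass, color is red → Group B. [material: stone, texture: glossy, count: 7, color: yellow] → material is stone, color is yellow → Group A. [material: glass, texture: smooth, count: 9, color: green] → material is glass, color is green → Group A.

Group A, Group B, Group A, Group A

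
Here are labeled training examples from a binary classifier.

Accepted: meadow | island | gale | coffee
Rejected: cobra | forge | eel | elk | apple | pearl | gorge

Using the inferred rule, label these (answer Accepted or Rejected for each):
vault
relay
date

Rejected, Rejected, Accepted

Checking candidate rules against both groups, what survives is: even length.
vault — length 5, hence Rejected.
relay — length 5, hence Rejected.
date — length 4, hence Accepted.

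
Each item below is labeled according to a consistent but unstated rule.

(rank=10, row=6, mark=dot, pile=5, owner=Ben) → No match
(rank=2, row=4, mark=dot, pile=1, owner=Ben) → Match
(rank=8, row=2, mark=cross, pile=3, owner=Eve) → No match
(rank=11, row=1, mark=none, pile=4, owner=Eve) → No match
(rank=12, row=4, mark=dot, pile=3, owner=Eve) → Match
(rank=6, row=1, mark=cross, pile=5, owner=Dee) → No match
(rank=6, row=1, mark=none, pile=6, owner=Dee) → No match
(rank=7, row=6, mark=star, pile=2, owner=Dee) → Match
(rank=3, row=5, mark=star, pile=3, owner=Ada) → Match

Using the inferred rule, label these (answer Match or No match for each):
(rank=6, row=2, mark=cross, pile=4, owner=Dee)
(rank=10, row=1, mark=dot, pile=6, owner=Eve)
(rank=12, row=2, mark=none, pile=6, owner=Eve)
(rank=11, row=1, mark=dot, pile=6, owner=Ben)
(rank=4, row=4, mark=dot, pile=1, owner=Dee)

The distinguishing property — row ≥ 4 AND pile ≤ 3 — holds for all the 'Match' cases and none of the 'No match' cases.

No match, No match, No match, No match, Match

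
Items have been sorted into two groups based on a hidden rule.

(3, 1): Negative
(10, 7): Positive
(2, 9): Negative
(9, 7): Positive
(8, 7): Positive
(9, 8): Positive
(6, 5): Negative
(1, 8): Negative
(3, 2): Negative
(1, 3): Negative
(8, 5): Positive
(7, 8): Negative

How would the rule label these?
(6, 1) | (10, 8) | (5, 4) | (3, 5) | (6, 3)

Negative, Positive, Negative, Negative, Negative

Rule: first ≥ 8. This holds for each 'Positive' example and fails for each 'Negative' one.
(6, 1): first 6, lacks this property → Negative. (10, 8): first 10, checks out → Positive. (5, 4): first 5, lacks this property → Negative. (3, 5): first 3, lacks this property → Negative. (6, 3): first 6, lacks this property → Negative.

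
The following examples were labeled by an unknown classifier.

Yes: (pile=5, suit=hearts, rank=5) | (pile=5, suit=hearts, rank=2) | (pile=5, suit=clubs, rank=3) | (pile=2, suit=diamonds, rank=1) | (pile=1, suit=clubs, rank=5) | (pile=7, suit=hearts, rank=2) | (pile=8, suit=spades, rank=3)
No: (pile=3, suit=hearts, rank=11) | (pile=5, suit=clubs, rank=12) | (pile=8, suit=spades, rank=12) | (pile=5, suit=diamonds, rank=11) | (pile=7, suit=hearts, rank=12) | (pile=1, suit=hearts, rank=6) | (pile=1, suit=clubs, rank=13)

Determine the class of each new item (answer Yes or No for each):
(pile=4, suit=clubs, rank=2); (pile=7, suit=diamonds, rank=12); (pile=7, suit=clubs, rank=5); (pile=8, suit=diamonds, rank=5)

The classifier is using: rank ≤ 5.
Yes: (pile=4, suit=clubs, rank=2), since rank = 2.
No: (pile=7, suit=diamonds, rank=12), since rank = 12.
Yes: (pile=7, suit=clubs, rank=5), since rank = 5.
Yes: (pile=8, suit=diamonds, rank=5), since rank = 5.

Yes, No, Yes, Yes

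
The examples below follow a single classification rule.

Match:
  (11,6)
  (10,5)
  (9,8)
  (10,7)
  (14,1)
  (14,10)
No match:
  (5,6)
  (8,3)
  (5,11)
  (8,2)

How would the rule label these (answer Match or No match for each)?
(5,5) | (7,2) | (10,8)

No match, No match, Match

One predicate separates the groups cleanly: first ≥ 9.
(5,5): first 5 — fails this test, so No match. (7,2): first 7 — fails this test, so No match. (10,8): first 10 — meets the rule, so Match.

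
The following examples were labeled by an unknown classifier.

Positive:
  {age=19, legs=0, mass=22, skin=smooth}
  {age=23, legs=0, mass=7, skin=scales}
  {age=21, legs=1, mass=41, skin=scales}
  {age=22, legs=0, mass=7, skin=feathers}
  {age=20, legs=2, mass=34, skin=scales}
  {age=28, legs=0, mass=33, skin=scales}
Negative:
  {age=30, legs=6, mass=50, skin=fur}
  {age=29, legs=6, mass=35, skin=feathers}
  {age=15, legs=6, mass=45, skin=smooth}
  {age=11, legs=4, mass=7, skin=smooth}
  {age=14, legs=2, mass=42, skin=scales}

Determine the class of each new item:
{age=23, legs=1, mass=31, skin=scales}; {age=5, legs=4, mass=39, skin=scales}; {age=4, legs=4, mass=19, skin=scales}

The classifier is using: age ≥ 19 AND age ≤ 28.
{age=23, legs=1, mass=31, skin=scales}: age = 23 — has this property, so Positive. {age=5, legs=4, mass=39, skin=scales}: age = 5 — fails the rule, so Negative. {age=4, legs=4, mass=19, skin=scales}: age = 4 — fails the rule, so Negative.

Positive, Negative, Negative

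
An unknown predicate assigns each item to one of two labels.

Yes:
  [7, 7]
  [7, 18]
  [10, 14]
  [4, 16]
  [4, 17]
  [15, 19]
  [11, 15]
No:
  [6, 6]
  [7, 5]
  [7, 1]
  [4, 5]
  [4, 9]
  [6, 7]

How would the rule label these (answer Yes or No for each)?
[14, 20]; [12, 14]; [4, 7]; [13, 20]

Yes, Yes, No, Yes

The common property of the 'Yes' items is: sum ≥ 14. No 'No' item has it.
Yes: [14, 20], since 14+20 = 34.
Yes: [12, 14], since 12+14 = 26.
No: [4, 7], since 4+7 = 11.
Yes: [13, 20], since 13+20 = 33.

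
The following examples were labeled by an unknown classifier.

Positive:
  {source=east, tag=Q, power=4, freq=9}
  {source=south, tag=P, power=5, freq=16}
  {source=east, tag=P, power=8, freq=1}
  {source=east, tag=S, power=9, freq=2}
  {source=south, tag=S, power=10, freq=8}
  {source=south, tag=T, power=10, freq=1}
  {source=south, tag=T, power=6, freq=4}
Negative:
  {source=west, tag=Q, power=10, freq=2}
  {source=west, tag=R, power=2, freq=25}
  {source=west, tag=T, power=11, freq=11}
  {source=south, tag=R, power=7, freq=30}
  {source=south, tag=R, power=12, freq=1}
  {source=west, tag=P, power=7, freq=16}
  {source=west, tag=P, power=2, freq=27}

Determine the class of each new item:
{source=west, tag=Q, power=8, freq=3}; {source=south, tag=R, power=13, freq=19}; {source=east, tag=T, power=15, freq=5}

One predicate separates the groups cleanly: tag is not R AND source is not west.
{source=west, tag=Q, power=8, freq=3} → tag is Q, source is west → Negative.
{source=south, tag=R, power=13, freq=19} → tag is R, source is south → Negative.
{source=east, tag=T, power=15, freq=5} → tag is T, source is east → Positive.

Negative, Negative, Positive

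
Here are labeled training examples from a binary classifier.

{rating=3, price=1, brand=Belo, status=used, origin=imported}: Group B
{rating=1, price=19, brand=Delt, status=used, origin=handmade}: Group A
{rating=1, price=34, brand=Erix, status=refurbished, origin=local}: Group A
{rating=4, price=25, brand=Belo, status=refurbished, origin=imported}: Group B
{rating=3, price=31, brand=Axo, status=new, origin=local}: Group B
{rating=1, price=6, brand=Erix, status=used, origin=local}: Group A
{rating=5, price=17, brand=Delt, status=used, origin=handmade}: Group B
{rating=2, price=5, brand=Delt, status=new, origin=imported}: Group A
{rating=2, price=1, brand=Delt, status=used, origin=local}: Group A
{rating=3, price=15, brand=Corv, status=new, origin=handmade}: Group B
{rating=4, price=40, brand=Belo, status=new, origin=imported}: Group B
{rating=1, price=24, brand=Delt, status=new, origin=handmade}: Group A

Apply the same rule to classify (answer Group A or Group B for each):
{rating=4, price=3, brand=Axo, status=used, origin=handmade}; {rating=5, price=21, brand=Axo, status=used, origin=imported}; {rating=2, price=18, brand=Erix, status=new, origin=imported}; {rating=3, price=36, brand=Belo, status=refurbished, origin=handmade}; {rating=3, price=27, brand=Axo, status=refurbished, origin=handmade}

Group B, Group B, Group A, Group B, Group B

The common property of the 'Group A' items is: rating ≤ 2. No 'Group B' item has it.
Group B: {rating=4, price=3, brand=Axo, status=used, origin=handmade}, since rating = 4.
Group B: {rating=5, price=21, brand=Axo, status=used, origin=imported}, since rating = 5.
Group A: {rating=2, price=18, brand=Erix, status=new, origin=imported}, since rating = 2.
Group B: {rating=3, price=36, brand=Belo, status=refurbished, origin=handmade}, since rating = 3.
Group B: {rating=3, price=27, brand=Axo, status=refurbished, origin=handmade}, since rating = 3.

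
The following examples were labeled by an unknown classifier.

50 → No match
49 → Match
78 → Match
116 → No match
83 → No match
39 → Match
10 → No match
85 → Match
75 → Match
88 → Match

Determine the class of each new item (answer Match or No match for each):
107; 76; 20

No match, Match, No match

All 'Match' examples share one property — digit sum ≥ 12 — and every 'No match' example lacks it.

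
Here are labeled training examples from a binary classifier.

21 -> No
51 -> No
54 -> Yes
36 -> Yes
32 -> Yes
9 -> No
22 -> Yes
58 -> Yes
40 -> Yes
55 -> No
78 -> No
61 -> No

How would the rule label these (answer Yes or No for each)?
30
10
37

Yes, Yes, No

The common property of the 'Yes' items is: even AND at most 58. No 'No' item has it.
30: Yes (30 is even, 30 ≤ 58). 10: Yes (10 is even, 10 ≤ 58). 37: No (37 is odd, 37 ≤ 58).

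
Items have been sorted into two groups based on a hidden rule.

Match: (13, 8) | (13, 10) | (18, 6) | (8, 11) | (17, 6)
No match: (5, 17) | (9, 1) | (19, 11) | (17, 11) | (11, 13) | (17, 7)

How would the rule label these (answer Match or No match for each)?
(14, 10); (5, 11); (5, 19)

Match, No match, No match

'Match' ⟺ product is even.
Match: (14, 10), since 14·10 = 140. No match: (5, 11), since 5·11 = 55. No match: (5, 19), since 5·19 = 95.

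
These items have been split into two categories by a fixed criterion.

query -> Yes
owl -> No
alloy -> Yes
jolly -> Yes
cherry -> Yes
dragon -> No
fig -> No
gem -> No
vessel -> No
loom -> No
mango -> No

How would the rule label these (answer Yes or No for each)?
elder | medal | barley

No, No, Yes

The distinguishing property — contains 'y' — holds for all the 'Yes' cases and none of the 'No' cases.
elder → no 'y' → No. medal → no 'y' → No. barley → has 'y' → Yes.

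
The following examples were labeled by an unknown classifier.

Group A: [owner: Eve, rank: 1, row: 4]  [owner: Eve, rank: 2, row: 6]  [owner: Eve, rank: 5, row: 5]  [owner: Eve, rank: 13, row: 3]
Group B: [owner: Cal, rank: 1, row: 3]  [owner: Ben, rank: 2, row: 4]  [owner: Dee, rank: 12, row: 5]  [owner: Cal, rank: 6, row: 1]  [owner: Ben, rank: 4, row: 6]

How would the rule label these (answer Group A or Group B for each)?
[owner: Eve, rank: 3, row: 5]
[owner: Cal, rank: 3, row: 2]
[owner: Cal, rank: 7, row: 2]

Group A, Group B, Group B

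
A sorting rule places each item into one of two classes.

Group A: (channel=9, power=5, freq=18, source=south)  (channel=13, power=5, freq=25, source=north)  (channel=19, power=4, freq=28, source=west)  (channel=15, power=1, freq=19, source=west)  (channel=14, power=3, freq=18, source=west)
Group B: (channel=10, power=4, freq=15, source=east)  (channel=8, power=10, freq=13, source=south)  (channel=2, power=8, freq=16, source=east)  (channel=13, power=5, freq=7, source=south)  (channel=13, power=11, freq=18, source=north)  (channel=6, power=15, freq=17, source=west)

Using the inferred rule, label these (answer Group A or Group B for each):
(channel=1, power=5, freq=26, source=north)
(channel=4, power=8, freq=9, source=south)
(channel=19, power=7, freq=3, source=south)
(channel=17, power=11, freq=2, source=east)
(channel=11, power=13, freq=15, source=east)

Group A, Group B, Group B, Group B, Group B

The distinguishing property — power ≤ 5 AND freq ≥ 16 — holds for all the 'Group A' cases and none of the 'Group B' cases.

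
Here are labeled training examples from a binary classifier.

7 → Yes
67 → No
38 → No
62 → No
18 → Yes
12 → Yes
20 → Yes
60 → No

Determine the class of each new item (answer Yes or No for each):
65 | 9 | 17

No, Yes, Yes

'Yes' ⟺ at most 20.
65 — 65 > 20, hence No.
9 — 9 ≤ 20, hence Yes.
17 — 17 ≤ 20, hence Yes.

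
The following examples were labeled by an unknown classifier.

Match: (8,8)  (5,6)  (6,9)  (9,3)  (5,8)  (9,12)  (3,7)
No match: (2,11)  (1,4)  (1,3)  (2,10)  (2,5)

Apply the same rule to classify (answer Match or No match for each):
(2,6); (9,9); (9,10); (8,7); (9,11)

No match, Match, Match, Match, Match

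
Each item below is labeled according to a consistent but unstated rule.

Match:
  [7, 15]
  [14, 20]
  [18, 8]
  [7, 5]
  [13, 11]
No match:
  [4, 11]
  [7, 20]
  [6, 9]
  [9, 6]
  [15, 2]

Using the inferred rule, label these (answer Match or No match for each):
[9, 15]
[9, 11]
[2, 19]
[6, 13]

Match, Match, No match, No match

Every 'Match' example satisfies: sum is even. None of the 'No match' examples do.
[9, 15] → 9+15 = 24 → Match. [9, 11] → 9+11 = 20 → Match. [2, 19] → 2+19 = 21 → No match. [6, 13] → 6+13 = 19 → No match.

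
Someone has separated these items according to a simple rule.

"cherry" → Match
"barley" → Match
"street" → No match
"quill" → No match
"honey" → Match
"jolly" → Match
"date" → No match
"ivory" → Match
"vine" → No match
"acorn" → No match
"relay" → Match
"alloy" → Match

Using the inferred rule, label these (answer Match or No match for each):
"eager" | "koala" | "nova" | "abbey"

No match, No match, No match, Match

'Match' ⟺ contains 'y'.
"eager" → no 'y' → No match. "koala" → no 'y' → No match. "nova" → no 'y' → No match. "abbey" → has 'y' → Match.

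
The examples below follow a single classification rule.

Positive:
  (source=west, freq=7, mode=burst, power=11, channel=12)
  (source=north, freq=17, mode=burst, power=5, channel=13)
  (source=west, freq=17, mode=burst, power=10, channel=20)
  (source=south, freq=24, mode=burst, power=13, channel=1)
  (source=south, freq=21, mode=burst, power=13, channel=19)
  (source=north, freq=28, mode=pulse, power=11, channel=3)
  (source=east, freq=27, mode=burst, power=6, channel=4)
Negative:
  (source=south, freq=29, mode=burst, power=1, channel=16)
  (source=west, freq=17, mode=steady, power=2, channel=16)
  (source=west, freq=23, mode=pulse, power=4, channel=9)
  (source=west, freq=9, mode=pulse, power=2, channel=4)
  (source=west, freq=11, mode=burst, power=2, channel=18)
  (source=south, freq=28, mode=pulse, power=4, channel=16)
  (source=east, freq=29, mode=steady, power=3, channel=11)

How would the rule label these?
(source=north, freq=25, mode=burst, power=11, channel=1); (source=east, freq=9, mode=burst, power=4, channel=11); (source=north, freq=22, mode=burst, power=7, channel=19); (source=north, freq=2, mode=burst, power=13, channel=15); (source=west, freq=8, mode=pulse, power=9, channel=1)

The pattern is that an item is 'Positive' exactly when: power ≥ 5.
(source=north, freq=25, mode=burst, power=11, channel=1): power = 11 — fits, so Positive.
(source=east, freq=9, mode=burst, power=4, channel=11): power = 4 — fails this test, so Negative.
(source=north, freq=22, mode=burst, power=7, channel=19): power = 7 — fits, so Positive.
(source=north, freq=2, mode=burst, power=13, channel=15): power = 13 — fits, so Positive.
(source=west, freq=8, mode=pulse, power=9, channel=1): power = 9 — fits, so Positive.

Positive, Negative, Positive, Positive, Positive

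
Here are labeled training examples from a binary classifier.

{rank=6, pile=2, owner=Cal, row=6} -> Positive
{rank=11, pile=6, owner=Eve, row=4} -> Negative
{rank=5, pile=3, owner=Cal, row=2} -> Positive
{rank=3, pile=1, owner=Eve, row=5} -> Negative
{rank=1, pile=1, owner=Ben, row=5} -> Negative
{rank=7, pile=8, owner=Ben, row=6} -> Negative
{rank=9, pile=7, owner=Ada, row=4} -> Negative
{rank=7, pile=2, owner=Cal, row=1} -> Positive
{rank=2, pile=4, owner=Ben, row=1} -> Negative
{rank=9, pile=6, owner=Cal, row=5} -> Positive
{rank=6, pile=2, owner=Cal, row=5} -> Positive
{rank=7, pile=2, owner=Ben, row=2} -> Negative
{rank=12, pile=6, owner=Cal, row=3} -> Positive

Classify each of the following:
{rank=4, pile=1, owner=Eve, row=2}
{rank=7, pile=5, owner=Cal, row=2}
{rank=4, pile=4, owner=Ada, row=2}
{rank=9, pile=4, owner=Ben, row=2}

A rule that fits every label: owner is Cal — true of each 'Positive' example, false of each 'Negative' one.
{rank=4, pile=1, owner=Eve, row=2} — owner is Eve, hence Negative.
{rank=7, pile=5, owner=Cal, row=2} — owner is Cal, hence Positive.
{rank=4, pile=4, owner=Ada, row=2} — owner is Ada, hence Negative.
{rank=9, pile=4, owner=Ben, row=2} — owner is Ben, hence Negative.

Negative, Positive, Negative, Negative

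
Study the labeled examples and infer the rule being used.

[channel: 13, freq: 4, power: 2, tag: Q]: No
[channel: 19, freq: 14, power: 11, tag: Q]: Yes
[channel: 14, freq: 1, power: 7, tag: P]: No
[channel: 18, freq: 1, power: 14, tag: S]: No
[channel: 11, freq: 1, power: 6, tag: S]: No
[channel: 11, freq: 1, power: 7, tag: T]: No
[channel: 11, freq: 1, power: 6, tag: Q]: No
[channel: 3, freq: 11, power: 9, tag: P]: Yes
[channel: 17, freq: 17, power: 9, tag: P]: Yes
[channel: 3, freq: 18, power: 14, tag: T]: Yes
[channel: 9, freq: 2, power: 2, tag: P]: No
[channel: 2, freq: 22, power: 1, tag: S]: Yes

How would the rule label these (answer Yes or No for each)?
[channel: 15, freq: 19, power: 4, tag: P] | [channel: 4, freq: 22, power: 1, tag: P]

The distinguishing property — freq ≥ 11 — holds for all the 'Yes' cases and none of the 'No' cases.
[channel: 15, freq: 19, power: 4, tag: P]: freq = 19, matches → Yes. [channel: 4, freq: 22, power: 1, tag: P]: freq = 22, matches → Yes.

Yes, Yes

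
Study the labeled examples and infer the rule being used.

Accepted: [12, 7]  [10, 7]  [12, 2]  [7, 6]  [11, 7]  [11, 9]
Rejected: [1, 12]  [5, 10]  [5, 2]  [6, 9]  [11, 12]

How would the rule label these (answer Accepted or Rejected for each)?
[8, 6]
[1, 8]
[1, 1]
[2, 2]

All 'Accepted' examples share one property — first > second AND sum ≥ 13 — and every 'Rejected' example lacks it.
[8, 6] — 8 > 6, 8+6 = 14, hence Accepted. [1, 8] — 1 < 8, 1+8 = 9, hence Rejected. [1, 1] — 1 = 1, 1+1 = 2, hence Rejected. [2, 2] — 2 = 2, 2+2 = 4, hence Rejected.

Accepted, Rejected, Rejected, Rejected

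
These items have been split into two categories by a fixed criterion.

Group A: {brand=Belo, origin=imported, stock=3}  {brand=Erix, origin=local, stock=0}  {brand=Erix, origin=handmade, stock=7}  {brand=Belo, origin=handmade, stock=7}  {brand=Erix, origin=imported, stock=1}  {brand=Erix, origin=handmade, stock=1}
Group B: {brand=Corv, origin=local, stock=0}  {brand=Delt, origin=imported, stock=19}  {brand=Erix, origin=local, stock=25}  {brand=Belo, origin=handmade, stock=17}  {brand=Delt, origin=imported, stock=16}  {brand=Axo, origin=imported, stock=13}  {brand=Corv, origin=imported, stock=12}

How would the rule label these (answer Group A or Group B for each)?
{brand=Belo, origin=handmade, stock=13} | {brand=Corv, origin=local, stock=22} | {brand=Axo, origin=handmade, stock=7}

Group B, Group B, Group A

One predicate separates the groups cleanly: brand is not Corv AND stock ≤ 7.
{brand=Belo, origin=handmade, stock=13}: Group B (brand is Belo, stock = 13).
{brand=Corv, origin=local, stock=22}: Group B (brand is Corv, stock = 22).
{brand=Axo, origin=handmade, stock=7}: Group A (brand is Axo, stock = 7).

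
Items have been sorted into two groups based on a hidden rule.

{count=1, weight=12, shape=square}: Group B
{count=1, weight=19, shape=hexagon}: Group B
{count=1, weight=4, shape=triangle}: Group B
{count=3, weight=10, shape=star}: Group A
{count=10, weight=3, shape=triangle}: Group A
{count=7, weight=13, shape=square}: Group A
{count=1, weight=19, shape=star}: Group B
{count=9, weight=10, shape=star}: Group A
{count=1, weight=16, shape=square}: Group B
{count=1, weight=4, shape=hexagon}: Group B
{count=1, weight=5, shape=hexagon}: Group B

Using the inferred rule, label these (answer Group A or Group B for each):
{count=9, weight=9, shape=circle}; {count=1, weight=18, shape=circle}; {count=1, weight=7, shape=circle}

Group A, Group B, Group B

The classifier is using: count ≥ 3.
{count=9, weight=9, shape=circle}: count = 9, passes → Group A.
{count=1, weight=18, shape=circle}: count = 1, does not fit → Group B.
{count=1, weight=7, shape=circle}: count = 1, does not fit → Group B.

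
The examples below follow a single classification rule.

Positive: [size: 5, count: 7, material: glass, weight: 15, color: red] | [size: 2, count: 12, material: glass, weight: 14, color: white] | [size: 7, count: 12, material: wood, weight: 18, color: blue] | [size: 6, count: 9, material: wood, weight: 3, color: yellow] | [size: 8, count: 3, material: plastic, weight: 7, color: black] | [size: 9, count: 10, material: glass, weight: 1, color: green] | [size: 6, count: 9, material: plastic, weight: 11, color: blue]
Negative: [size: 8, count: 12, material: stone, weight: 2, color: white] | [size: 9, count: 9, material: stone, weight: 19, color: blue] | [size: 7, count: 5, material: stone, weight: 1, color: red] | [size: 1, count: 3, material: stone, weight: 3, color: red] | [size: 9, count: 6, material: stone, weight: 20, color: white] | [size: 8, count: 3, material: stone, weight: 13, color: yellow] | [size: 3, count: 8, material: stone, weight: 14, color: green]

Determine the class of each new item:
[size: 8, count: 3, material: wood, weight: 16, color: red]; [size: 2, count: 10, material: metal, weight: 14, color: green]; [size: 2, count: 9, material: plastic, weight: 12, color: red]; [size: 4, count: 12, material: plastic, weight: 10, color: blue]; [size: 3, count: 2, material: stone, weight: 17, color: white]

One predicate separates the groups cleanly: material is not stone.
[size: 8, count: 3, material: wood, weight: 16, color: red]: Positive (material is wood).
[size: 2, count: 10, material: metal, weight: 14, color: green]: Positive (material is metal).
[size: 2, count: 9, material: plastic, weight: 12, color: red]: Positive (material is plastic).
[size: 4, count: 12, material: plastic, weight: 10, color: blue]: Positive (material is plastic).
[size: 3, count: 2, material: stone, weight: 17, color: white]: Negative (material is stone).

Positive, Positive, Positive, Positive, Negative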